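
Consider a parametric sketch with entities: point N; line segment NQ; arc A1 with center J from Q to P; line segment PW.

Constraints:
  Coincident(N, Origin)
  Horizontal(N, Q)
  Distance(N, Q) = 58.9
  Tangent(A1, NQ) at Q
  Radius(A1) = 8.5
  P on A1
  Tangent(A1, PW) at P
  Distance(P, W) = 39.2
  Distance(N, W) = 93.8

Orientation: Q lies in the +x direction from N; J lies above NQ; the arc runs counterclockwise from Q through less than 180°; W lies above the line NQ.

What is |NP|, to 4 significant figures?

66.45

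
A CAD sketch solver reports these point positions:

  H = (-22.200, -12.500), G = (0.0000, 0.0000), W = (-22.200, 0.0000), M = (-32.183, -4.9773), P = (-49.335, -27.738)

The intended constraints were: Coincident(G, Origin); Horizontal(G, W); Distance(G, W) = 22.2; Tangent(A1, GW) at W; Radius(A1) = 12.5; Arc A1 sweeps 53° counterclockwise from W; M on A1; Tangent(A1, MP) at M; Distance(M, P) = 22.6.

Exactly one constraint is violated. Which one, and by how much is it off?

Distance(M, P) = 22.6 — off by 5.90.

G = (0.00, 0.00) ✓; G.y = 0.00, W.y = 0.00 ✓; |GW| = 22.20 ✓; ∠(HW, WG) = 90.00° ✓; |HW| = 12.50 ✓; bearing(H→M) − bearing(H→W) = 53.00° ✓; |HM| = 12.50 ✓; ∠(HM, MP) = 90.00° ✓; |MP| = 28.50 ✗.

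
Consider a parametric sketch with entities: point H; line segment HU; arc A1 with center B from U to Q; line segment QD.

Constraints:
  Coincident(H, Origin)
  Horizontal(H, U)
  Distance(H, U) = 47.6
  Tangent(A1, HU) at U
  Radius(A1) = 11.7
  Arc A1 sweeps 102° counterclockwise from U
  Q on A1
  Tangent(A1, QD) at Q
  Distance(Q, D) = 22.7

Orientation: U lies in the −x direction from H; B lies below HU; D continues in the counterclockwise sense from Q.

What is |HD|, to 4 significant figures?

65.36

On A1, U sits at bearing 90° from B; a 102° counterclockwise sweep puts Q at bearing 192°, so Q = B + 11.7·(cos 192°, sin 192°) = (-59.04, -14.13). Since A1 is tangent to QD there, BQ ⟂ QD, so QD runs along (−sin 192°, cos 192°); with |QD| = 22.7, D = (-54.32, -36.34). Then |HD| = |D − H| = 65.36.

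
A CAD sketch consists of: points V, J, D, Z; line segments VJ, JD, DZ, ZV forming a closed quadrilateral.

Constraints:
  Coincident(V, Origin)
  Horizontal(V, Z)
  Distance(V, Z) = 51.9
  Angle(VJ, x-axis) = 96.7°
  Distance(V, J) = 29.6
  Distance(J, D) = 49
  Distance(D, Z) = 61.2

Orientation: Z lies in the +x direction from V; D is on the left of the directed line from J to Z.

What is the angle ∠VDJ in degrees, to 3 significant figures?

21.7°

Checks: |VZ| = 51.90 ✓; |VJ| = 29.60 ✓; |JD| = 49.00 ✓; |DZ| = 61.20 ✓.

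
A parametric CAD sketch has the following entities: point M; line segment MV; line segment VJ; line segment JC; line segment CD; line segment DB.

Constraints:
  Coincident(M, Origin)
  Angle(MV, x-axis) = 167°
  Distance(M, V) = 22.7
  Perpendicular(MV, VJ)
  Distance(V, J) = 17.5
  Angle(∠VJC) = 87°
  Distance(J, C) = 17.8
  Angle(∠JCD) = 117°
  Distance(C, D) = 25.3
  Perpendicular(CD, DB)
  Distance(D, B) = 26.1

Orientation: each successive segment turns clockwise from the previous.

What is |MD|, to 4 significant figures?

8.463

∠VJC = 87.0° gives JC at -16.00° from the x-axis; with |JC| = 17.8, C = (-1.071, 17.25). ∠JCD = 117.0° gives CD at -79.00° from the x-axis; with |CD| = 25.3, D = (3.756, -7.584). Then |MD| = |D − M| = 8.463.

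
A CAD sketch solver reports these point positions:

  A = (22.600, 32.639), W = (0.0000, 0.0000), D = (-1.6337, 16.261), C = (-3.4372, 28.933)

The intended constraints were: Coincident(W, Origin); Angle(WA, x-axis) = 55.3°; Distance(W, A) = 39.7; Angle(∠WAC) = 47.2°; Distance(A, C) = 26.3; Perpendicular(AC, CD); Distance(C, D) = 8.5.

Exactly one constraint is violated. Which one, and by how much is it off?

Distance(C, D) = 8.5 — off by 4.30.

W = (0.00, 0.00) ✓; WA at 55.30° ✓; |WA| = 39.70 ✓; ∠WAC = 47.20° ✓; |AC| = 26.30 ✓; ∠(AC, CD) = 90.00° ✓; |CD| = 12.80 ✗.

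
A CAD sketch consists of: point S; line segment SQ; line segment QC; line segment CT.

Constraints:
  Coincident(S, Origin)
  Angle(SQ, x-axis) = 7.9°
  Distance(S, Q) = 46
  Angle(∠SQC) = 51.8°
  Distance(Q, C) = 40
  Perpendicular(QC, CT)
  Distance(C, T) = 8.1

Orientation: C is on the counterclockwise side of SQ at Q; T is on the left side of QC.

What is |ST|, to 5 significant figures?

30.336

S is at the origin; SQ runs at 7.9° with length 46.0, so Q = 46.0·(cos 7.9°, sin 7.9°) = (45.563, 6.3224). ∠SQC = 51.8°, so QC runs at 7.9° + (180° − 51.8°) = 136.10° from the x-axis; with |QC| = 40.0, C = Q + 40.0·(cos 136.10°, sin 136.10°) = (16.741, 34.059). QC ⟂ CT; with |CT| = 8.1 on the left of QC, T = C + 8.1·(-0.69340, -0.72055) = (11.125, 28.222). Then |ST| = |T − S| = 30.336.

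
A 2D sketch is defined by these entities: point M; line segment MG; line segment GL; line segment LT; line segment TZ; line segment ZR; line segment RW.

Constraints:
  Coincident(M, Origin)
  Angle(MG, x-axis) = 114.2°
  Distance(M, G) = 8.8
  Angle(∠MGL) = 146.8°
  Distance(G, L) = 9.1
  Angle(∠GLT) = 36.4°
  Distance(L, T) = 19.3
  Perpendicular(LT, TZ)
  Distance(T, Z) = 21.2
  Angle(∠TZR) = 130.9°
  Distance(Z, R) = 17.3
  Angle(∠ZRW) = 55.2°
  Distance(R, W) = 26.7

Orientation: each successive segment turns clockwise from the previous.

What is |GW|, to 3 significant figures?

3.98

M is at the origin; MG runs at 114.2° with length 8.8, so G = (-3.61, 8.03). ∠MGL = 146.8° gives GL at 81.0° from the x-axis; with |GL| = 9.1, L = (-2.18, 17.0). ∠GLT = 36.4° gives LT at -62.6° from the x-axis; with |LT| = 19.3, T = (6.70, -0.120). The perpendicularity gives TZ at right angles to LT, so TZ runs at -153°; with |TZ| = 21.2, Z = (-12.1, -9.88). ∠TZR = 130.9° gives ZR at 158° from the x-axis; with |ZR| = 17.3, R = (-28.2, -3.48). ∠ZRW = 55.2° gives RW at 33.5° from the x-axis; with |RW| = 26.7, W = (-5.93, 11.3). Then |GW| = |W − G| = 3.98.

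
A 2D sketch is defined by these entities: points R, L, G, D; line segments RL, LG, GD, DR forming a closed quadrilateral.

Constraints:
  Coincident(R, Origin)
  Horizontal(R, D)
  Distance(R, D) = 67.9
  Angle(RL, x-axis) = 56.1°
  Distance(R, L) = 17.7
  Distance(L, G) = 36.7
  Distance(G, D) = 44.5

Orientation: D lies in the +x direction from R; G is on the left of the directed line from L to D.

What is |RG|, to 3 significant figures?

53.5

R is at the origin; R and D share the same y with |RD| = 67.9 and D in +x, so D = (67.9, 0). RL runs at 56.1° with |RL| = 17.7, so L = (9.87, 14.7). G is determined by |LG| = 36.7 and |GD| = 44.5 together: it lies at the intersection of circle(L, 36.7) and circle(D, 44.5). With |LD| = 59.9, the foot of the radical line on LD is 24.6 from L and the perpendicular offset is √(36.7² − 24.6²) = 27.2. Taking the left-of-LD solution: G = (40.4, 35.0).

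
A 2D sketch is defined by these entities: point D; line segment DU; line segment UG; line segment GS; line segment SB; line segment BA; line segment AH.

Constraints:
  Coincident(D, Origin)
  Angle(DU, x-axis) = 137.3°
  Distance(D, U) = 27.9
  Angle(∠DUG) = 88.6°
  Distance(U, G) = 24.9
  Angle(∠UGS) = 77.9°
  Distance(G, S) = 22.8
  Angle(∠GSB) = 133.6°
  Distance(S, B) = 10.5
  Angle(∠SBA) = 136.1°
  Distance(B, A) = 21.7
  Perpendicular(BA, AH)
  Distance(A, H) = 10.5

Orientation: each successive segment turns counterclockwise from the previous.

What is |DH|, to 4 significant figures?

17.24

D is at the origin; DU runs at 137.3° with length 27.9, so U = (-20.50, 18.92). ∠DUG = 88.6° gives UG at -131.3° from the x-axis; with |UG| = 24.9, G = (-36.94, 0.2142). ∠UGS = 77.9° gives GS at -29.20° from the x-axis; with |GS| = 22.8, S = (-17.04, -10.91). ∠GSB = 133.6° gives SB at 17.20° from the x-axis; with |SB| = 10.5, B = (-7.005, -7.804). ∠SBA = 136.1° gives BA at 61.10° from the x-axis; with |BA| = 21.7, A = (3.482, 11.19). BA is perpendicular to AH, so AH runs at 151.1°; with |AH| = 10.5, H = (-5.710, 16.27). Then |DH| = |H − D| = 17.24.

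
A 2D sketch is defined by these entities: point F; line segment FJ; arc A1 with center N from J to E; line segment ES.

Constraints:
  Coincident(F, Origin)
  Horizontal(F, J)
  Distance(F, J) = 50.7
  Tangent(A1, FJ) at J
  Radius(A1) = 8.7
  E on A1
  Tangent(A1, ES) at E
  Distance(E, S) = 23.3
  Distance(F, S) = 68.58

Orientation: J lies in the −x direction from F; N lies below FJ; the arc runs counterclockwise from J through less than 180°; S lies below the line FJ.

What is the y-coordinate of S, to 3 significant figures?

-31.3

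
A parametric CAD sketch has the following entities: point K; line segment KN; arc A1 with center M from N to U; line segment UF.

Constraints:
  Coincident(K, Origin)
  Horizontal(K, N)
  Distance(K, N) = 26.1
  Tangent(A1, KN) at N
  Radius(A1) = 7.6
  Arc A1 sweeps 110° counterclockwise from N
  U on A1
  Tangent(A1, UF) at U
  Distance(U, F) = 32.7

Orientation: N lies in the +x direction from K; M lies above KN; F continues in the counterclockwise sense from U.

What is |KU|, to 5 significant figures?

34.771

K is at the origin; K and N share the same y with |KN| = 26.1 and N on the +x side, so N = (26.100, 0.0000). A1 meets KN tangentially, so MN is at right angles to KN, so M = N + (0, 7.6) = (26.100, 7.6000). On A1, N sits at bearing -90° from M; a 110° counterclockwise sweep puts U at bearing 20°, so U = M + 7.6·(cos 20°, sin 20°) = (33.242, 10.199). Then |KU| = |U − K| = 34.771.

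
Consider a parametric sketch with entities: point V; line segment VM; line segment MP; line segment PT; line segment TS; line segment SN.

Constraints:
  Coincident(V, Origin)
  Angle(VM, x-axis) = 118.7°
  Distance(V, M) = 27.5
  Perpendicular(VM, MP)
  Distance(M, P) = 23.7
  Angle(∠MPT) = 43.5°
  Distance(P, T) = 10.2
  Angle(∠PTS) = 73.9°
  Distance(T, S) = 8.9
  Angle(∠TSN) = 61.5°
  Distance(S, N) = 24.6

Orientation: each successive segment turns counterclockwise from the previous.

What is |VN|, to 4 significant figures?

46.19

∠PTS = 73.9° gives TS at 91.30° from the x-axis; with |TS| = 8.9, S = (-24.33, 19.03). ∠TSN = 61.5° gives SN at -150.2° from the x-axis; with |SN| = 24.6, N = (-45.68, 6.807). Then |VN| = |N − V| = 46.19.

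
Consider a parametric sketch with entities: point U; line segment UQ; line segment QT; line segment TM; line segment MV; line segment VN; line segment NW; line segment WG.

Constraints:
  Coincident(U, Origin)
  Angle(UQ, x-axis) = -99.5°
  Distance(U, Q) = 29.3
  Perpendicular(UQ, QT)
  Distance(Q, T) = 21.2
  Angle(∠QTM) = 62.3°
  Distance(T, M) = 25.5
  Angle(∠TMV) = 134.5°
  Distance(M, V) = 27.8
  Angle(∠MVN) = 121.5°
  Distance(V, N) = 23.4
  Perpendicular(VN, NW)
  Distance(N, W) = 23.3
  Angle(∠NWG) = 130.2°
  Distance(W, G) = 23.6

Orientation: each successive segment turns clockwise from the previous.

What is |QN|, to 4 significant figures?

37.86

∠TMV = 134.5° gives MV at 7.300° from the x-axis; with |MV| = 27.8, V = (17.25, -1.555). ∠MVN = 121.5° gives VN at -51.20° from the x-axis; with |VN| = 23.4, N = (31.91, -19.79). Then |QN| = |N − Q| = 37.86.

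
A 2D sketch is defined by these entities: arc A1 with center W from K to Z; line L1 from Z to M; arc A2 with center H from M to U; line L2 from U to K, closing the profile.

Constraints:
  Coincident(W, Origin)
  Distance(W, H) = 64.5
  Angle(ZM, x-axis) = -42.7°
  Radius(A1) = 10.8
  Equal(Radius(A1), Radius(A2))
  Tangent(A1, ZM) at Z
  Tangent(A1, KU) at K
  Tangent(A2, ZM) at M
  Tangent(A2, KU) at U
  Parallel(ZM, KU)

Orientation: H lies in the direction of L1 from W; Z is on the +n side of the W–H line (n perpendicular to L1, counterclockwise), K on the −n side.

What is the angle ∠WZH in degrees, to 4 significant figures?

80.49°

The slot axis is L1's direction at -42.7°, so u = (cos -42.7°, sin -42.7°) = (0.7349, -0.6782) and n = (−sin -42.7°, cos -42.7°) = (0.6782, 0.7349). W is at the origin and H lies 64.5 along u from W, so H = 64.5·u = (47.40, -43.74). Tangency of A1 to both parallel lines with radius 10.8 puts Z and K at W ± 10.8·n: Z = (7.324, 7.937), K = (-7.324, -7.937). Then cos ∠WZH = ZW·ZH / (|ZW||ZH|), giving 80.49°.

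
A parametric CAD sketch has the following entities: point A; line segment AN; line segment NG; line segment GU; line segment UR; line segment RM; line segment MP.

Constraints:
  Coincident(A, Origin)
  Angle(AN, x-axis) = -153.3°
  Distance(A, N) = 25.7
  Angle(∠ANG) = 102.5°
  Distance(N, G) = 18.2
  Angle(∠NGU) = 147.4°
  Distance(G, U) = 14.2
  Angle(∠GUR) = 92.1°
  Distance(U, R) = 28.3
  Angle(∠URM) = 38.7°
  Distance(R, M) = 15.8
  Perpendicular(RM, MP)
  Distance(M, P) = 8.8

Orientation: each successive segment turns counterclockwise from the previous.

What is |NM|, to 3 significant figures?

21.3

∠GUR = 92.1° gives UR at 44.7° from the x-axis; with |UR| = 28.3, R = (12.0, -19.0). ∠URM = 38.7° gives RM at -174° from the x-axis; with |RM| = 15.8, M = (-3.74, -20.7). Then |NM| = |M − N| = 21.3.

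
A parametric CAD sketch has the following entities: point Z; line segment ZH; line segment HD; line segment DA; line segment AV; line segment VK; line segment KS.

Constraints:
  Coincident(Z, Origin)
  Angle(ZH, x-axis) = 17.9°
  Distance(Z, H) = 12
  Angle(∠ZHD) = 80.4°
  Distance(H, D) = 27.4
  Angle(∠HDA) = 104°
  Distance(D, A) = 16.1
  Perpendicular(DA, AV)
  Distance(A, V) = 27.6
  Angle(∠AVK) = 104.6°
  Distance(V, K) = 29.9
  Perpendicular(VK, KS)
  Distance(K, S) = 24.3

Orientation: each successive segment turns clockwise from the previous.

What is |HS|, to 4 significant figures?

19.39

Z is at the origin; ZH runs at 17.9° with length 12.0, so H = (11.42, 3.688). ∠ZHD = 80.4° gives HD at -81.70° from the x-axis; with |HD| = 27.4, D = (15.37, -23.42). ∠HDA = 104.0° gives DA at -157.7° from the x-axis; with |DA| = 16.1, A = (0.4786, -29.53). The perpendicularity gives AV at right angles to DA, so AV runs at 112.3°; with |AV| = 27.6, V = (-9.994, -3.998). ∠AVK = 104.6° gives VK at 36.90° from the x-axis; with |VK| = 29.9, K = (13.92, 13.95). VK ⟂ KS, so KS runs at -53.10°; with |KS| = 24.3, S = (28.51, -5.478). Then |HS| = |S − H| = 19.39.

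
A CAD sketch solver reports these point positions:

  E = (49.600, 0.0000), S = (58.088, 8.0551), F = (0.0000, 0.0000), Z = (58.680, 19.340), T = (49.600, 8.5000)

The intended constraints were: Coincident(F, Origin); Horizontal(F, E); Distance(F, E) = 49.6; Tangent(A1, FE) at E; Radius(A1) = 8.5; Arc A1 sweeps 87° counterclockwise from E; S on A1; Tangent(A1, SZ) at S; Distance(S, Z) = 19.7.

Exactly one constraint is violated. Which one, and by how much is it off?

Distance(S, Z) = 19.7 — off by 8.40.

F = (0.00, 0.00) ✓; F.y = 0.00, E.y = 0.00 ✓; |FE| = 49.60 ✓; ∠(TE, EF) = 90.00° ✓; |TE| = 8.500 ✓; bearing(T→S) − bearing(T→E) = 87.00° ✓; |TS| = 8.500 ✓; ∠(TS, SZ) = 90.00° ✓; |SZ| = 11.30 ✗.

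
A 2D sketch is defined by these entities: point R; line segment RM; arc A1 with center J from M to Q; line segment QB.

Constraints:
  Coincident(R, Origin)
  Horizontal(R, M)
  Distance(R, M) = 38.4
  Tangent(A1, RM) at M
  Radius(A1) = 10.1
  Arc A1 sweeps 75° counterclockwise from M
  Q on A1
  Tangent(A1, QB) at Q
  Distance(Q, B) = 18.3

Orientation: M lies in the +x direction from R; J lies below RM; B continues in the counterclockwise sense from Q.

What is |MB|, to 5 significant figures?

29.037

On A1, M sits at bearing 90° from J; a 75° counterclockwise sweep puts Q at bearing 165°, so Q = J + 10.1·(cos 165°, sin 165°) = (28.644, -7.4859). Since A1 is tangent to QB there, JQ ⟂ QB, so QB runs along (−sin 165°, cos 165°); with |QB| = 18.3, B = (23.908, -25.162). Then |MB| = |B − M| = 29.037.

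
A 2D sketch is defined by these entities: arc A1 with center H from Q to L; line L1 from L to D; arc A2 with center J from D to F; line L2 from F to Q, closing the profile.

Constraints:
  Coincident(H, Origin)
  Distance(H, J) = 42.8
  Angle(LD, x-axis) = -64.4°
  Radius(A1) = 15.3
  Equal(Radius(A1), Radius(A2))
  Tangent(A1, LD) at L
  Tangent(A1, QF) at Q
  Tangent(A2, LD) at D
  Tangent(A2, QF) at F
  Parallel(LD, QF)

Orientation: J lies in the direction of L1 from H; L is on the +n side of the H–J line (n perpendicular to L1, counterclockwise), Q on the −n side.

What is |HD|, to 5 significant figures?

45.453

The slot axis is L1's direction at -64.4°, so u = (cos -64.4°, sin -64.4°) = (0.43209, -0.90183) and n = (−sin -64.4°, cos -64.4°) = (0.90183, 0.43209). H is at the origin and J lies 42.8 along u from H, so J = 42.8·u = (18.493, -38.598). Tangency of A1 to both parallel lines with radius 15.3 puts L and Q at H ± 15.3·n: L = (13.798, 6.6109), Q = (-13.798, -6.6109). Equal radii place D and F the same way about J: D = J + 15.3·n = (32.291, -31.988), F = J − 15.3·n = (4.6952, -45.209). Then |HD| = |D − H| = 45.453.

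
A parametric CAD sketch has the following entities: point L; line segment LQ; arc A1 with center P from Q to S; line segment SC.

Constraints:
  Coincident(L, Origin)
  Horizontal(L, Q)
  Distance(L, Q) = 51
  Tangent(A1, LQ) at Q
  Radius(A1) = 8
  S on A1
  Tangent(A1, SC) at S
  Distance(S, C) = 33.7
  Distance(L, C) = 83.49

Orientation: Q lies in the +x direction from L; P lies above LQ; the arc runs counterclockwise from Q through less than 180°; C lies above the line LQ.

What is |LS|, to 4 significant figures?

57.39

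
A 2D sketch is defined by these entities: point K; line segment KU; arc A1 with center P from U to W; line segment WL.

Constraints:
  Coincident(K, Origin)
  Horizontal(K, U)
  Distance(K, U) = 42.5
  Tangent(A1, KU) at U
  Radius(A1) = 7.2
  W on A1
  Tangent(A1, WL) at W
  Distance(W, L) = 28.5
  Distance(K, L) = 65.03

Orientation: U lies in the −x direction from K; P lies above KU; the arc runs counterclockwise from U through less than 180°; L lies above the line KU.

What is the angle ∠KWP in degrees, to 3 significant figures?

121°

Checks: |PW| = 7.200 ✓; ∠(PW, WL) = 90.00° ✓; |WL| = 28.50 ✓; |KL| = 65.03 ✓.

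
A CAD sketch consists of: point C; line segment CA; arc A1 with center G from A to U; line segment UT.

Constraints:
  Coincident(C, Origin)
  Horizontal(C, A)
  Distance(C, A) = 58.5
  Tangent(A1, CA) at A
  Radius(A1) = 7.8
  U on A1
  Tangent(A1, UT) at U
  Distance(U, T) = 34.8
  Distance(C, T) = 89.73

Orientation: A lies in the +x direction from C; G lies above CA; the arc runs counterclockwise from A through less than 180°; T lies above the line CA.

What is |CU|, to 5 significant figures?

65.271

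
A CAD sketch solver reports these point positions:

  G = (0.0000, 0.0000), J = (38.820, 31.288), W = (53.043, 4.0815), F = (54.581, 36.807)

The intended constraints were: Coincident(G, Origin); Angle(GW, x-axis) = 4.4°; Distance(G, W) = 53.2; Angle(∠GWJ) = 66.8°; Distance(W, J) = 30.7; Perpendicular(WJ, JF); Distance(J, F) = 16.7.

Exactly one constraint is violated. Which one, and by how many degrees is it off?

Perpendicular(WJ, JF) — off by 8.30°.

G = (0.00, 0.00) ✓; GW at 4.400° ✓; |GW| = 53.20 ✓; ∠GWJ = 66.80° ✓; |WJ| = 30.70 ✓; ∠(WJ, JF) = 98.30° ✗; |JF| = 16.70 ✓.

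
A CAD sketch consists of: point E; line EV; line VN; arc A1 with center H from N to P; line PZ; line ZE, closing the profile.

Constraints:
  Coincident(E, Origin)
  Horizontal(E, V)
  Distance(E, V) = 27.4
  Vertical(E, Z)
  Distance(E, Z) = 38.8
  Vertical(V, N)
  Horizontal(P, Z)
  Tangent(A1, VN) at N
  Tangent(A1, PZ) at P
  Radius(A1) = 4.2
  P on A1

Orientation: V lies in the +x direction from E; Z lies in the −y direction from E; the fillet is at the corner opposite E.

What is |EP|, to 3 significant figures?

45.2

E is at the origin; EV is horizontal with |EV| = 27.4 and V on the +x side, so V = (27.4, 0.00). EZ is vertical with |EZ| = 38.8 and Z on the −y side, so Z = (0.00, -38.8). The virtual corner opposite E is at (27.4, -38.8). Tangency of A1 to VN means the radius HN is perpendicular to VN and A1 meets PZ tangentially, so HP is at right angles to PZ, with radius 4.2, so the center H sits 4.2 in from both sides at H = (23.2, -34.6). That places the tangent points at N = (27.4, -34.6) on VN and P = (23.2, -38.8) on PZ. Then |EP| = |P − E| = 45.2.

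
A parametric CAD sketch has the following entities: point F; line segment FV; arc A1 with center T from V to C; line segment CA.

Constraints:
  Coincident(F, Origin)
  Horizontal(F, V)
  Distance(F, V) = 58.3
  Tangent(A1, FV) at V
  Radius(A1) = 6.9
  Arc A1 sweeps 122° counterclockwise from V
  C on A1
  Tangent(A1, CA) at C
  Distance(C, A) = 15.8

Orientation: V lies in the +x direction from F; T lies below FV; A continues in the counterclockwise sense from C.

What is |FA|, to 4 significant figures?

65.37

F is at the origin; F and V share the same y with |FV| = 58.3 and V on the +x side, so V = (58.30, 0.000). The tangent condition forces TV to be normal to FV, so T = V + (0, -6.9) = (58.30, -6.900). On A1, V sits at bearing 90° from T; a 122° counterclockwise sweep puts C at bearing 212°, so C = T + 6.9·(cos 212°, sin 212°) = (52.45, -10.56). A1 meets CA tangentially, so TC is at right angles to CA, so CA runs along (−sin 212°, cos 212°); with |CA| = 15.8, A = (60.82, -23.96). Then |FA| = |A − F| = 65.37.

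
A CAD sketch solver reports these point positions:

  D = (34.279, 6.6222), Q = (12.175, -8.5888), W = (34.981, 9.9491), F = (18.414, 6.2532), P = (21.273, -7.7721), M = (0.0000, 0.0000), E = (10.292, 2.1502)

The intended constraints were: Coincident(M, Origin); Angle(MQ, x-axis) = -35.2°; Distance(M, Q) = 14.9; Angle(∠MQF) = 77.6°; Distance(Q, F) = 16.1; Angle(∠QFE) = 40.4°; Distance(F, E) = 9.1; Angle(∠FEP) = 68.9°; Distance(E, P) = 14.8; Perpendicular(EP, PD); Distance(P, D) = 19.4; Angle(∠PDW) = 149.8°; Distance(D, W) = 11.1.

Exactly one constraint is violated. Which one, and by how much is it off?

Distance(D, W) = 11.1 — off by 7.70.

M = (0.00, 0.00) ✓; MQ at -35.20° ✓; |MQ| = 14.90 ✓; ∠MQF = 77.60° ✓; |QF| = 16.10 ✓; ∠QFE = 40.40° ✓; |FE| = 9.100 ✓; ∠FEP = 68.90° ✓; |EP| = 14.80 ✓; ∠(EP, PD) = 90.00° ✓; |PD| = 19.40 ✓; ∠PDW = 149.8° ✓; |DW| = 3.400 ✗.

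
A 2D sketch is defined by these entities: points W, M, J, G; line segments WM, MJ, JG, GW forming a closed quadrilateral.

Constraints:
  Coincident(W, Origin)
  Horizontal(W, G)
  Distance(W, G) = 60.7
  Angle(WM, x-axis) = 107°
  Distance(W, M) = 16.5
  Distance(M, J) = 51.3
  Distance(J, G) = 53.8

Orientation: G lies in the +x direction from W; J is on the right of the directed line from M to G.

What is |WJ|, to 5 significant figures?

35.018

W is at the origin; WG is horizontal with |WG| = 60.7 and G in +x, so G = (60.7, 0). WM runs at 107.0° with |WM| = 16.5, so M = (-4.8241, 15.779). J is determined by |MJ| = 51.3 and |JG| = 53.8 together: it lies at the intersection of circle(M, 51.3) and circle(G, 53.8). With |MG| = 67.397, the foot of the radical line on MG is 31.749 from M and the perpendicular offset is √(51.3² − 31.749²) = 40.295. Taking the right-of-MG solution: J = (16.609, -30.829).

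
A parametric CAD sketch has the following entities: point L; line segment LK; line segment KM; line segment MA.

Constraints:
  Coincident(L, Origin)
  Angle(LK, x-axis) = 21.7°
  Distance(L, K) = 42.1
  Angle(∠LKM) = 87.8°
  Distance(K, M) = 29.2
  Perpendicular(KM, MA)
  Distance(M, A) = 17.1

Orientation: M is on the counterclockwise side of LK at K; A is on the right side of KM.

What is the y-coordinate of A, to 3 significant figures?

49.2

L is at the origin; LK runs at 21.7° with length 42.1, so K = 42.1·(cos 21.7°, sin 21.7°) = (39.1, 15.6). ∠LKM = 87.8°, so KM runs at 21.7° + (180° − 87.8°) = 114° from the x-axis; with |KM| = 29.2, M = K + 29.2·(cos 114°, sin 114°) = (27.3, 42.3). The perpendicularity gives MA at right angles to KM; with |MA| = 17.1 on the right of KM, A = M + 17.1·(0.914, 0.405) = (42.9, 49.2). So A.y = 49.2.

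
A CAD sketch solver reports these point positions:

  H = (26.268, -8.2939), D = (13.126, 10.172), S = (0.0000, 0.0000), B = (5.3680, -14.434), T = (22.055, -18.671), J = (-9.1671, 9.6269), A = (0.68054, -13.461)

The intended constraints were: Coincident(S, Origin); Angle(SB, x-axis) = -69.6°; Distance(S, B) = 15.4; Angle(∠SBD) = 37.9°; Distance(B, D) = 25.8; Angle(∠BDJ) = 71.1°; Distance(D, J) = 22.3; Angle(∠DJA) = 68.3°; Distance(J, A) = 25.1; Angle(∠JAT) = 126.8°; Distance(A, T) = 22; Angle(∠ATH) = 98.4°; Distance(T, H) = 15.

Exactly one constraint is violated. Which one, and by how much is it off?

Distance(T, H) = 15 — off by 3.80.

S = (0.00, 0.00) ✓; SB at -69.60° ✓; |SB| = 15.40 ✓; ∠SBD = 37.90° ✓; |BD| = 25.80 ✓; ∠BDJ = 71.10° ✓; |DJ| = 22.30 ✓; ∠DJA = 68.30° ✓; |JA| = 25.10 ✓; ∠JAT = 126.8° ✓; |AT| = 22.00 ✓; ∠ATH = 98.40° ✓; |TH| = 11.20 ✗.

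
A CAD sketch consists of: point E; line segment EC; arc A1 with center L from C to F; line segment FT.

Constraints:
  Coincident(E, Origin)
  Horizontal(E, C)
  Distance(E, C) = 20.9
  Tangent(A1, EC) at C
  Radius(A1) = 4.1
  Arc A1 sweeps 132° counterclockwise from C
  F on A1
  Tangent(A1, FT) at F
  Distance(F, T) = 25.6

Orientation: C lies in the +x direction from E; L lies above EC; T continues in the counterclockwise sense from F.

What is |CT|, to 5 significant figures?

29.453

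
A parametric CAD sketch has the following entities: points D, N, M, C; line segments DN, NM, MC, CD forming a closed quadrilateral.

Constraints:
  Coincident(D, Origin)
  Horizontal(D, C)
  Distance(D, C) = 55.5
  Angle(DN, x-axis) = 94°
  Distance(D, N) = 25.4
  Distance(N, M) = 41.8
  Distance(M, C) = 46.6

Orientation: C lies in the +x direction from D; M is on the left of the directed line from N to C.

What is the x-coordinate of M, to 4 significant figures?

36.35

Checks: |NM| = 41.80 ✓; |MC| = 46.60 ✓.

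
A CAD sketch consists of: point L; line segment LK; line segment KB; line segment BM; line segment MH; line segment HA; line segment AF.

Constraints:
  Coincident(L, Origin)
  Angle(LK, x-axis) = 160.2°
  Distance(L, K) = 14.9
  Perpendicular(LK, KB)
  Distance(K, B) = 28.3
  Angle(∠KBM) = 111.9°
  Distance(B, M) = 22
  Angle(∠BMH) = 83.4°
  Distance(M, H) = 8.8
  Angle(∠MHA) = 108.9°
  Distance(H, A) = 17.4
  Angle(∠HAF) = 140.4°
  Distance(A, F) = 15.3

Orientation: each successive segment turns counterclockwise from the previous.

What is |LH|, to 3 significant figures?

29.1

∠KBM = 111.9° gives BM at -41.7° from the x-axis; with |BM| = 22.0, M = (-7.18, -36.2). ∠BMH = 83.4° gives MH at 54.9° from the x-axis; with |MH| = 8.8, H = (-2.12, -29.0). Then |LH| = |H − L| = 29.1.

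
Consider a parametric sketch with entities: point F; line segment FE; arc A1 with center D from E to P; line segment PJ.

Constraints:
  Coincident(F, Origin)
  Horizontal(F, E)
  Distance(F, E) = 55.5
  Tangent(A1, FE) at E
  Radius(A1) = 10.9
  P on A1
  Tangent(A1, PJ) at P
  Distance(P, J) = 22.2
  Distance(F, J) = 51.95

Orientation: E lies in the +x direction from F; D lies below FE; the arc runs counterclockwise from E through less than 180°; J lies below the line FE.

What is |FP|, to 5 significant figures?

45.676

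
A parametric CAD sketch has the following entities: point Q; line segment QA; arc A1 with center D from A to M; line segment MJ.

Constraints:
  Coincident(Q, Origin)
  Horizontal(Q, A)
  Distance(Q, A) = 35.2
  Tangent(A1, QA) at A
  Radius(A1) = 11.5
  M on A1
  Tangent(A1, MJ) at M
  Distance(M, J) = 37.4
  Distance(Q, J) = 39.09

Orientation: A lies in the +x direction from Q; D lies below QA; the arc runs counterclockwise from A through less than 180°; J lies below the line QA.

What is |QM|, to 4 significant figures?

25.85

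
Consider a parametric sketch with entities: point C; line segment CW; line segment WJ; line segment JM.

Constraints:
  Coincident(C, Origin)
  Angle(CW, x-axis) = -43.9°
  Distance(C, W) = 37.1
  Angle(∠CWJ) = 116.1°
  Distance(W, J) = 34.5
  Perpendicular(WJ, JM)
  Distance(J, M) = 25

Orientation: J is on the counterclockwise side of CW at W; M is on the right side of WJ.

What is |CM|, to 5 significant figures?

77.354

∠CWJ = 116.1°, so WJ runs at -43.9° + (180° − 116.1°) = 20.000° from the x-axis; with |WJ| = 34.5, J = W + 34.5·(cos 20.000°, sin 20.000°) = (59.152, -13.926). WJ is perpendicular to JM; with |JM| = 25.0 on the right of WJ, M = J + 25.0·(0.34202, -0.93969) = (67.702, -37.418). Then |CM| = |M − C| = 77.354.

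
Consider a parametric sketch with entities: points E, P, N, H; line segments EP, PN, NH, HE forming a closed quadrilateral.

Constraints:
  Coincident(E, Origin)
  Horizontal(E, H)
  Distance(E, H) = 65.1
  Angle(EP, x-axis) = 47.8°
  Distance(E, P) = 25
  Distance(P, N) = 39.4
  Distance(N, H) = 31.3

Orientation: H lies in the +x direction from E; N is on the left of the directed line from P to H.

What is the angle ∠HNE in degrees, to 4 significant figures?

81.17°

E is at the origin; E and H share the same y with |EH| = 65.1 and H in +x, so H = (65.1, 0). EP runs at 47.8° with |EP| = 25.0, so P = (16.79, 18.52). N is determined by |PN| = 39.4 and |NH| = 31.3 together: it lies at the intersection of circle(P, 39.4) and circle(H, 31.3). With |PH| = 51.74, the foot of the radical line on PH is 31.40 from P and the perpendicular offset is √(39.4² − 31.40²) = 23.80. Taking the left-of-PH solution: N = (54.63, 29.50).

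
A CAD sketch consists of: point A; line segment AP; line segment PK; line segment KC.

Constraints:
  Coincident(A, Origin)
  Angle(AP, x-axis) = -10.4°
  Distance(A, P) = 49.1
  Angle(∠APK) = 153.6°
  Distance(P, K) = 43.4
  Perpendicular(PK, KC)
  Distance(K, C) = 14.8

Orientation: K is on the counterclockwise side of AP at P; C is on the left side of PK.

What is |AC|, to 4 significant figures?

87.66

∠APK = 153.6°, so PK runs at -10.4° + (180° − 153.6°) = 16.00° from the x-axis; with |PK| = 43.4, K = P + 43.4·(cos 16.00°, sin 16.00°) = (90.01, 3.099). PK ⟂ KC; with |KC| = 14.8 on the left of PK, C = K + 14.8·(-0.2756, 0.9613) = (85.93, 17.33). Then |AC| = |C − A| = 87.66.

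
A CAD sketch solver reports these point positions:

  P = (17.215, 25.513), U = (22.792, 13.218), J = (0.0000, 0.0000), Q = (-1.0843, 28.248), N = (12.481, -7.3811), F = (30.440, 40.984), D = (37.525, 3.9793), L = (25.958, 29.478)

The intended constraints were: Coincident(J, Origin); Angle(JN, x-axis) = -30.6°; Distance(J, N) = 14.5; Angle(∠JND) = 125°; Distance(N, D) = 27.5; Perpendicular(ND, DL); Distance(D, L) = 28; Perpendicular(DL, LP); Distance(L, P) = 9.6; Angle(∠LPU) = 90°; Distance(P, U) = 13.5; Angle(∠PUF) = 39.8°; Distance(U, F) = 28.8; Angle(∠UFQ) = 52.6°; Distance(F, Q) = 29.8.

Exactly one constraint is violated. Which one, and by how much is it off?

Distance(F, Q) = 29.8 — off by 4.20.

J = (0.00, 0.00) ✓; JN at -30.60° ✓; |JN| = 14.50 ✓; ∠JND = 125.0° ✓; |ND| = 27.50 ✓; ∠(ND, DL) = 90.00° ✓; |DL| = 28.00 ✓; ∠(DL, LP) = 89.99° ✓; |LP| = 9.600 ✓; ∠LPU = 90.00° ✓; |PU| = 13.50 ✓; ∠PUF = 39.80° ✓; |UF| = 28.80 ✓; ∠UFQ = 52.60° ✓; |FQ| = 34.00 ✗.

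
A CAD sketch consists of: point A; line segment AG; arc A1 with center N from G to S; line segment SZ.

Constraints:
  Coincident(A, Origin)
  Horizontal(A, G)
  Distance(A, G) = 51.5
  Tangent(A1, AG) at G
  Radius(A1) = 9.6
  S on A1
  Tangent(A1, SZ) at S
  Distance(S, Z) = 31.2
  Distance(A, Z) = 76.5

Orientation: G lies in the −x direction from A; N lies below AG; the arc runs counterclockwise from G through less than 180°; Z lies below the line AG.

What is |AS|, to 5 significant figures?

61.517

Checks: |NS| = 9.600 ✓; ∠(NS, SZ) = 90.00° ✓; |SZ| = 31.20 ✓; |AZ| = 76.50 ✓.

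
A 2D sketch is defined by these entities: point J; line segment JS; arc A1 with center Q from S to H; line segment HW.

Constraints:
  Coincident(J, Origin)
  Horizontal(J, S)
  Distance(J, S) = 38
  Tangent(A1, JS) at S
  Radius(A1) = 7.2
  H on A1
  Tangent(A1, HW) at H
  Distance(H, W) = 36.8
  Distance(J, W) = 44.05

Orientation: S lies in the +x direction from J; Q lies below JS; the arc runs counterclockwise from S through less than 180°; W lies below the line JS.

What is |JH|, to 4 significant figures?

31.57

Checks: J.y = 0.00, S.y = 0.00 ✓; |QH| = 7.200 ✓; ∠(QH, HW) = 90.00° ✓; |HW| = 36.80 ✓; |JW| = 44.05 ✓.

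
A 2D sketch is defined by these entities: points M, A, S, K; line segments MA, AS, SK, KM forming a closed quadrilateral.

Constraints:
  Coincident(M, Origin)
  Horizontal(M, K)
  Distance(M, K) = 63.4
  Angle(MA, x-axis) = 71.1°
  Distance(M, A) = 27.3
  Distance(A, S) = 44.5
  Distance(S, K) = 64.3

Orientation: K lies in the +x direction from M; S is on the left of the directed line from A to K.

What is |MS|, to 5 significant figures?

70.497

M is at the origin; M and K share the same y with |MK| = 63.4 and K in +x, so K = (63.4, 0). MA runs at 71.1° with |MA| = 27.3, so A = (8.8429, 25.828). S is determined by |AS| = 44.5 and |SK| = 64.3 together: it lies at the intersection of circle(A, 44.5) and circle(K, 64.3). With |AK| = 60.362, the foot of the radical line on AK is 12.337 from A and the perpendicular offset is √(44.5² − 12.337²) = 42.756. Taking the left-of-AK solution: S = (38.288, 59.193).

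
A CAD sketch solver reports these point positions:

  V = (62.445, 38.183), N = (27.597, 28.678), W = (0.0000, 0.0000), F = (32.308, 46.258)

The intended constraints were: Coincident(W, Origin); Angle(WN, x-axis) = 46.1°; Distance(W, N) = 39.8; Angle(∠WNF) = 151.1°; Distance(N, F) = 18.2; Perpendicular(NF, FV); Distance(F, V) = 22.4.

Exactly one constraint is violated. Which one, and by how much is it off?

Distance(F, V) = 22.4 — off by 8.80.

W = (0.00, 0.00) ✓; WN at 46.10° ✓; |WN| = 39.80 ✓; ∠WNF = 151.1° ✓; |NF| = 18.20 ✓; ∠(NF, FV) = 90.00° ✓; |FV| = 31.20 ✗.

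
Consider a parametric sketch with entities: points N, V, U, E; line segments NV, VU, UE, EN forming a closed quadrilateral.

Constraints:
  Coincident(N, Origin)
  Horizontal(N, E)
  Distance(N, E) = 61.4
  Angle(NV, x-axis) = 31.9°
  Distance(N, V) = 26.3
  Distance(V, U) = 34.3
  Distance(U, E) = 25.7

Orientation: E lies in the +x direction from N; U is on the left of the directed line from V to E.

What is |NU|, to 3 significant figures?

60.2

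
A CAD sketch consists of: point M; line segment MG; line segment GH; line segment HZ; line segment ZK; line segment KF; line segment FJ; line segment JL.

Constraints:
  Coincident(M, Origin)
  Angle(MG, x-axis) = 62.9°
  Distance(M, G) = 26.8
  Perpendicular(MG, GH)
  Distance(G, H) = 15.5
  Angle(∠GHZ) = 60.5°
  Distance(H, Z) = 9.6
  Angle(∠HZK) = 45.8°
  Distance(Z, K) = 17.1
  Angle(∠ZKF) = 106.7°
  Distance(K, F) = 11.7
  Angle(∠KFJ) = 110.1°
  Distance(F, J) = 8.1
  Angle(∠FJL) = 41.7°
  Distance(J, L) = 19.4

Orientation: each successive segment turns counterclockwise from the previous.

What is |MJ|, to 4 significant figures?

42.64

∠ZKF = 106.7° gives KF at 119.9° from the x-axis; with |KF| = 11.7, F = (4.729, 43.89). ∠KFJ = 110.1° gives FJ at -170.2° from the x-axis; with |FJ| = 8.1, J = (-3.253, 42.52). Then |MJ| = |J − M| = 42.64.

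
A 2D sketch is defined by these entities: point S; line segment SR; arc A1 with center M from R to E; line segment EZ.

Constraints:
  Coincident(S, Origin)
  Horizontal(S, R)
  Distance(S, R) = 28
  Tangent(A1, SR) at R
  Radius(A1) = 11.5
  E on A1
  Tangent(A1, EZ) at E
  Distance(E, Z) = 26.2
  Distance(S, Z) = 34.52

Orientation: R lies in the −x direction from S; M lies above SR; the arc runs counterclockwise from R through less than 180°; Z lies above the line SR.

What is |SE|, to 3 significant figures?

18.9

Checks: |ME| = 11.50 ✓; ∠(ME, EZ) = 90.00° ✓; |EZ| = 26.20 ✓; |SZ| = 34.52 ✓.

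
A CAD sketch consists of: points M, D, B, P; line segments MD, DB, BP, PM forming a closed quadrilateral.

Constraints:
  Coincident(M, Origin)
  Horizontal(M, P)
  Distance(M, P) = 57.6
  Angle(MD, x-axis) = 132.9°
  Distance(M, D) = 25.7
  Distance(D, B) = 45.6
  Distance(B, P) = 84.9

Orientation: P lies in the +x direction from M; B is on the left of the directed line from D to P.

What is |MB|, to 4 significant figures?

61.38

M is at the origin; MP is horizontal with |MP| = 57.6 and P in +x, so P = (57.6, 0). MD runs at 132.9° with |MD| = 25.7, so D = (-17.49, 18.83). B is determined by |DB| = 45.6 and |BP| = 84.9 together: it lies at the intersection of circle(D, 45.6) and circle(P, 84.9). With |DP| = 77.42, the foot of the radical line on DP is 5.586 from D and the perpendicular offset is √(45.6² − 5.586²) = 45.26. Taking the left-of-DP solution: B = (-1.071, 61.37).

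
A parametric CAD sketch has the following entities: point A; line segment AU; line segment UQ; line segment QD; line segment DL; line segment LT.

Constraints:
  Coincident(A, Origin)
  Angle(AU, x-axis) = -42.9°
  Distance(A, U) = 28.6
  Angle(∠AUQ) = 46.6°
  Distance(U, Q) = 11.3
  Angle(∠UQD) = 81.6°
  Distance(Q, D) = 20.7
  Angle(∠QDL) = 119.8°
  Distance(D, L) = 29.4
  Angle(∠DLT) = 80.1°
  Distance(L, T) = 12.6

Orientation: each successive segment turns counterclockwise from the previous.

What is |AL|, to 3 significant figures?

40.1

A is at the origin; AU runs at -42.9° with length 28.6, so U = (21.0, -19.5). ∠AUQ = 46.6° gives UQ at 90.5° from the x-axis; with |UQ| = 11.3, Q = (20.9, -8.17). ∠UQD = 81.6° gives QD at -171° from the x-axis; with |QD| = 20.7, D = (0.401, -11.4). ∠QDL = 119.8° gives DL at -111° from the x-axis; with |DL| = 29.4, L = (-10.1, -38.8). Then |AL| = |L − A| = 40.1.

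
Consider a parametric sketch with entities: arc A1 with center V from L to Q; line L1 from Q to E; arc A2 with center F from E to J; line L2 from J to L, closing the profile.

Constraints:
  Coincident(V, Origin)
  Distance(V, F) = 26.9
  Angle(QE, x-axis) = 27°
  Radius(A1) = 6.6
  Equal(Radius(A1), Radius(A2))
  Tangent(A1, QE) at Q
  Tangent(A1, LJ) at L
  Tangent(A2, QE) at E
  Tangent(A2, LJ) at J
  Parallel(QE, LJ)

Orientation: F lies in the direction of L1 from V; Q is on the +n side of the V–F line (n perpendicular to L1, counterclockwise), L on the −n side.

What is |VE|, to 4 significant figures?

27.70

The slot axis is L1's direction at 27.0°, so u = (cos 27.0°, sin 27.0°) = (0.8910, 0.4540) and n = (−sin 27.0°, cos 27.0°) = (-0.4540, 0.8910). V is at the origin and F lies 26.9 along u from V, so F = 26.9·u = (23.97, 12.21). Tangency of A1 to both parallel lines with radius 6.6 puts Q and L at V ± 6.6·n: Q = (-2.996, 5.881), L = (2.996, -5.881). Equal radii place E and J the same way about F: E = F + 6.6·n = (20.97, 18.09), J = F − 6.6·n = (26.96, 6.332). Then |VE| = |E − V| = 27.70.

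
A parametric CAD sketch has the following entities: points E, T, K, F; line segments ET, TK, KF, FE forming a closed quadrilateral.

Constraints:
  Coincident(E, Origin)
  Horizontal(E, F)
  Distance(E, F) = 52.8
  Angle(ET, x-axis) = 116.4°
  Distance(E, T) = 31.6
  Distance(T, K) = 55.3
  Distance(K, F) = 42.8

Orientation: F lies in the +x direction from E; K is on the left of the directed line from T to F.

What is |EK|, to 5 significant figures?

57.002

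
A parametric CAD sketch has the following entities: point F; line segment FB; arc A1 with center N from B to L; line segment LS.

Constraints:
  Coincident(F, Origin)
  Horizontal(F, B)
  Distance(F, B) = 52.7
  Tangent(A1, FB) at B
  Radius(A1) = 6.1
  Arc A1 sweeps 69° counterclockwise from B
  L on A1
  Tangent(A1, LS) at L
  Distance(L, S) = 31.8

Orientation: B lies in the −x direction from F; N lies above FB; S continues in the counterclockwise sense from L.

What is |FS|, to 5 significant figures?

48.960

F is at the origin; FB is horizontal with |FB| = 52.7 and B on the −x side, so B = (-52.700, 0.0000). The tangent condition forces NB to be normal to FB, so N = B + (0, 6.1) = (-52.700, 6.1000). On A1, B sits at bearing -90° from N; a 69° counterclockwise sweep puts L at bearing -21°, so L = N + 6.1·(cos -21°, sin -21°) = (-47.005, 3.9140). A1 meets LS tangentially, so NL is at right angles to LS, so LS runs along (−sin -21°, cos -21°); with |LS| = 31.8, S = (-35.609, 33.602). Then |FS| = |S − F| = 48.960.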